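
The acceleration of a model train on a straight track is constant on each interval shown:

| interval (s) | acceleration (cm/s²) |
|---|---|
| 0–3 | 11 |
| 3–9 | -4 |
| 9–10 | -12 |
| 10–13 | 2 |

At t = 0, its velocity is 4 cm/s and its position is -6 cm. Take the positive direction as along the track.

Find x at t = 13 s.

On each constant-a segment, Δv = aΔt and Δx = v₀Δt + ½aΔt²; chain segment to segment.
0–3 s: v starts 4 cm/s; Δx = 4·3 + ½·11·3² = 61.5 cm; v ends 37 cm/s.
3–9 s: v starts 37 cm/s; Δx = 37·6 + ½·-4·6² = 150 cm; v ends 13 cm/s.
9–10 s: v starts 13 cm/s; Δx = 13·1 + ½·-12·1² = 7 cm; v ends 1 cm/s.
10–13 s: v starts 1 cm/s; Δx = 1·3 + ½·2·3² = 12 cm; v ends 7 cm/s.
x(13) = -6 + Σ Δx = 224.5 cm.

224.5 cm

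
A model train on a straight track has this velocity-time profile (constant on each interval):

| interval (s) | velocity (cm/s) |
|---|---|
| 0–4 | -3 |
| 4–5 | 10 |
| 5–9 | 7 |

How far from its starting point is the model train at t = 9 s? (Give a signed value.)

26 cm

Net displacement equals the area under the velocity-time graph (areas below the axis count negative).
0–4 s: -3 × 4 = -12 cm
4–5 s: 10 × 1 = 10 cm
5–9 s: 7 × 4 = 28 cm
Net displacement = 26 cm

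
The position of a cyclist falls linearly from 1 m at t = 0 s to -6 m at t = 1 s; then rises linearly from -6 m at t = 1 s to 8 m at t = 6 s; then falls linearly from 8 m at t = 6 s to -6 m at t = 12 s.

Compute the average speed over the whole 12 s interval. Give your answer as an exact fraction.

35/12 m/s

Average speed = (total path length)/(elapsed time); on a piecewise-linear x-t graph the path length is Σ|Δx|.
0–1 s: |Δx| = |-6 − 1| = 7 m
1–6 s: |Δx| = |8 − -6| = 14 m
6–12 s: |Δx| = |-6 − 8| = 14 m
Total path = 35 m; average speed = 35/12 = 35/12 m/s.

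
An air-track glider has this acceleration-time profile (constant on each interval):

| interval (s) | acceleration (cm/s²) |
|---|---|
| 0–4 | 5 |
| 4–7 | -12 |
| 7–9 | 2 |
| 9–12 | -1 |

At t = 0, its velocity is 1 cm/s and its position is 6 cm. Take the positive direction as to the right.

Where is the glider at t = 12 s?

On each constant-a segment, Δv = aΔt and Δx = v₀Δt + ½aΔt²; chain segment to segment.
0–4 s: v starts 1 cm/s; Δx = 1·4 + ½·5·4² = 44 cm; v ends 21 cm/s.
4–7 s: v starts 21 cm/s; Δx = 21·3 + ½·-12·3² = 9 cm; v ends -15 cm/s.
7–9 s: v starts -15 cm/s; Δx = -15·2 + ½·2·2² = -26 cm; v ends -11 cm/s.
9–12 s: v starts -11 cm/s; Δx = -11·3 + ½·-1·3² = -37.5 cm; v ends -14 cm/s.
x(12) = 6 + Σ Δx = -4.5 cm.

-4.5 cm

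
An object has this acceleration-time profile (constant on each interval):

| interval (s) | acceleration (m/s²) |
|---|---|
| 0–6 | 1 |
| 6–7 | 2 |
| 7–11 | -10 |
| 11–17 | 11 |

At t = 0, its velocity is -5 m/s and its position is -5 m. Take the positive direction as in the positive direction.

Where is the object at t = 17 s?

-107 m

On each constant-a segment, Δv = aΔt and Δx = v₀Δt + ½aΔt²; chain segment to segment.
0–6 s: v starts -5 m/s; Δx = -5·6 + ½·1·6² = -12 m; v ends 1 m/s.
6–7 s: v starts 1 m/s; Δx = 1·1 + ½·2·1² = 2 m; v ends 3 m/s.
7–11 s: v starts 3 m/s; Δx = 3·4 + ½·-10·4² = -68 m; v ends -37 m/s.
11–17 s: v starts -37 m/s; Δx = -37·6 + ½·11·6² = -24 m; v ends 29 m/s.
x(17) = -5 + Σ Δx = -107 m.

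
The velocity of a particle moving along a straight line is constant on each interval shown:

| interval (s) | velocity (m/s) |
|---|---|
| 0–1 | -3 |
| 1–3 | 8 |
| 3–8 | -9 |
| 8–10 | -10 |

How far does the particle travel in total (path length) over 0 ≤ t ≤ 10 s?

Distance (not displacement) is the total path length: add the absolute areas under v-t.
0–1 s: |-3| × 1 = 3 m
1–3 s: |8| × 2 = 16 m
3–8 s: |-9| × 5 = 45 m
8–10 s: |-10| × 2 = 20 m
Total distance = 84 m

84 m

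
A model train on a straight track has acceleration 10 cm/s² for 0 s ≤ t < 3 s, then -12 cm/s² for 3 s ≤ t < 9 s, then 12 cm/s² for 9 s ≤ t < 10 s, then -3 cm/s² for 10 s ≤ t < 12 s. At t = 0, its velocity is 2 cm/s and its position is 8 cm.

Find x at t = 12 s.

On each constant-a segment, Δv = aΔt and Δx = v₀Δt + ½aΔt²; chain segment to segment.
0–3 s: v starts 2 cm/s; Δx = 2·3 + ½·10·3² = 51 cm; v ends 32 cm/s.
3–9 s: v starts 32 cm/s; Δx = 32·6 + ½·-12·6² = -24 cm; v ends -40 cm/s.
9–10 s: v starts -40 cm/s; Δx = -40·1 + ½·12·1² = -34 cm; v ends -28 cm/s.
10–12 s: v starts -28 cm/s; Δx = -28·2 + ½·-3·2² = -62 cm; v ends -34 cm/s.
x(12) = 8 + Σ Δx = -61 cm.

-61 cm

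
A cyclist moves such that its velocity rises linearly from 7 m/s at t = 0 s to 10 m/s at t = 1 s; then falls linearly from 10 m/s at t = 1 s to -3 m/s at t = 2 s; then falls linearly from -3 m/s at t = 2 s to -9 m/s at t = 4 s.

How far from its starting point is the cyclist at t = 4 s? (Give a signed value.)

Displacement is the signed area under the v-t curve.
0–1 s: ½(7 + 10)(1) = 8.5 m
1–2 s: ½(10 + -3)(1) = 3.5 m
2–4 s: ½(-3 + -9)(2) = -12 m
Net displacement = 0 m

0 m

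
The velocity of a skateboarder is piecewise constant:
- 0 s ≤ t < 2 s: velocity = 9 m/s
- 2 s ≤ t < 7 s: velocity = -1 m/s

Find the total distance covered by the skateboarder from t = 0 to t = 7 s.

23 m

Distance (not displacement) is the total path length: add the absolute areas under v-t.
0–2 s: |9| × 2 = 18 m
2–7 s: |-1| × 5 = 5 m
Total distance = 23 m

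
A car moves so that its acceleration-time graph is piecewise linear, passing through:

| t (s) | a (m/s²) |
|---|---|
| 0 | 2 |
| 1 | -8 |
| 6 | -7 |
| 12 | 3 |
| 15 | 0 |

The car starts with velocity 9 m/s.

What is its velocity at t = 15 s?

Δv equals the area under the a-t graph; then v = v₀ + Δv.
0–1 s: ½(2 + -8)(1) = -3 m/s
1–6 s: ½(-8 + -7)(5) = -37.5 m/s
6–12 s: ½(-7 + 3)(6) = -12 m/s
12–15 s: ½(3 + 0)(3) = 4.5 m/s
Δv = -48 m/s, so v(15) = 9 + (-48) = -39 m/s.

-39 m/s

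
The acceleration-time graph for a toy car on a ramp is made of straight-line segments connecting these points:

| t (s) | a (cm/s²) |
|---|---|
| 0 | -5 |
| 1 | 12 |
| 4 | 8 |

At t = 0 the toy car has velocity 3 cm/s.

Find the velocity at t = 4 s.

Δv equals the area under the a-t graph; then v = v₀ + Δv.
0–1 s: ½(-5 + 12)(1) = 3.5 cm/s
1–4 s: ½(12 + 8)(3) = 30 cm/s
Δv = 33.5 cm/s, so v(4) = 3 + (33.5) = 36.5 cm/s.

36.5 cm/s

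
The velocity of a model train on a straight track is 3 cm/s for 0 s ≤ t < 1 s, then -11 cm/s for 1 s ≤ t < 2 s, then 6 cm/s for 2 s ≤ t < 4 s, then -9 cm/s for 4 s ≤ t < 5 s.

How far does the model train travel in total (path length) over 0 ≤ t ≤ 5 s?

35 cm

Total distance travelled is ∫|v| dt — sum the magnitudes of each area piece.
0–1 s: |3| × 1 = 3 cm
1–2 s: |-11| × 1 = 11 cm
2–4 s: |6| × 2 = 12 cm
4–5 s: |-9| × 1 = 9 cm
Total distance = 35 cm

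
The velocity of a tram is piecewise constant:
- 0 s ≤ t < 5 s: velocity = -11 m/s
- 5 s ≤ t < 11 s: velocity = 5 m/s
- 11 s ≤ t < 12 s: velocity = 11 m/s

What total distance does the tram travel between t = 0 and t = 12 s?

96 m

Total distance travelled is ∫|v| dt — sum the magnitudes of each area piece.
0–5 s: |-11| × 5 = 55 m
5–11 s: |5| × 6 = 30 m
11–12 s: |11| × 1 = 11 m
Total distance = 96 m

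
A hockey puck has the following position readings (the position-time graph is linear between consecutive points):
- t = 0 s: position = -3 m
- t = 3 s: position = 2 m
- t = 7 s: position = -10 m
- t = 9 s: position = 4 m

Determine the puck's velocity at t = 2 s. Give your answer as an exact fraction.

Velocity is the slope of the x-t graph on 0–3 s: (2 − -3)/(3 − 0) = 5/3 m/s.

5/3 m/s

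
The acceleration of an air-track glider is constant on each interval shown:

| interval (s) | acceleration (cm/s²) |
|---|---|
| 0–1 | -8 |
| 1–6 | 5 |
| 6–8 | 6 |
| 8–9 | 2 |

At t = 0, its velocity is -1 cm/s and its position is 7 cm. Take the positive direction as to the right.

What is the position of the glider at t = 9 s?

On each constant-a segment, Δv = aΔt and Δx = v₀Δt + ½aΔt²; chain segment to segment.
0–1 s: v starts -1 cm/s; Δx = -1·1 + ½·-8·1² = -5 cm; v ends -9 cm/s.
1–6 s: v starts -9 cm/s; Δx = -9·5 + ½·5·5² = 17.5 cm; v ends 16 cm/s.
6–8 s: v starts 16 cm/s; Δx = 16·2 + ½·6·2² = 44 cm; v ends 28 cm/s.
8–9 s: v starts 28 cm/s; Δx = 28·1 + ½·2·1² = 29 cm; v ends 30 cm/s.
x(9) = 7 + Σ Δx = 92.5 cm.

92.5 cm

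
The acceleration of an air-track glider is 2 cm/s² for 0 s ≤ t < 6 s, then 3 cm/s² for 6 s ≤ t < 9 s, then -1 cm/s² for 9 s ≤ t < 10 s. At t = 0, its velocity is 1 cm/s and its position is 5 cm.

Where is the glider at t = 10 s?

121 cm

On each constant-a segment, Δv = aΔt and Δx = v₀Δt + ½aΔt²; chain segment to segment.
0–6 s: v starts 1 cm/s; Δx = 1·6 + ½·2·6² = 42 cm; v ends 13 cm/s.
6–9 s: v starts 13 cm/s; Δx = 13·3 + ½·3·3² = 52.5 cm; v ends 22 cm/s.
9–10 s: v starts 22 cm/s; Δx = 22·1 + ½·-1·1² = 21.5 cm; v ends 21 cm/s.
x(10) = 5 + Σ Δx = 121 cm.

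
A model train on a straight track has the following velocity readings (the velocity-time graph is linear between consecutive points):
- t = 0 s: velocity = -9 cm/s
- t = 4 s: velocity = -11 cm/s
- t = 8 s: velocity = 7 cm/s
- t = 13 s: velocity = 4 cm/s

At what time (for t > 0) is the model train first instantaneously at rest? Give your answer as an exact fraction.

t = 58/9 s

v changes sign on 4–8 s (from -11 to 7); the graph is linear there, so v = 0 at t = 4 + (11)·(8 − 4)/(7 − -11) = 58/9 s.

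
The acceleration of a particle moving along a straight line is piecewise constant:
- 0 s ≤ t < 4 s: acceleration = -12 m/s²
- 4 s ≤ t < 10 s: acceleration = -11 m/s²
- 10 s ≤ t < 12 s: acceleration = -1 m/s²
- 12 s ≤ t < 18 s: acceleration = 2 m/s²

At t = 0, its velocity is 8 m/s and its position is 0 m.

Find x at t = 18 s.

On each constant-a segment, Δv = aΔt and Δx = v₀Δt + ½aΔt²; chain segment to segment.
0–4 s: v starts 8 m/s; Δx = 8·4 + ½·-12·4² = -64 m; v ends -40 m/s.
4–10 s: v starts -40 m/s; Δx = -40·6 + ½·-11·6² = -438 m; v ends -106 m/s.
10–12 s: v starts -106 m/s; Δx = -106·2 + ½·-1·2² = -214 m; v ends -108 m/s.
12–18 s: v starts -108 m/s; Δx = -108·6 + ½·2·6² = -612 m; v ends -96 m/s.
x(18) = 0 + Σ Δx = -1328 m.

-1328 m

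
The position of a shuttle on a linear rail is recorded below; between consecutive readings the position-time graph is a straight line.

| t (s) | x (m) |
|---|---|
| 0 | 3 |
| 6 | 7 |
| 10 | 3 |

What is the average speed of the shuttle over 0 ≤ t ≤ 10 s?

0.8 m/s

Average speed = (total path length)/(elapsed time); on a piecewise-linear x-t graph the path length is Σ|Δx|.
0–6 s: |Δx| = |7 − 3| = 4 m
6–10 s: |Δx| = |3 − 7| = 4 m
Total path = 8 m; average speed = 8/10 = 0.8 m/s.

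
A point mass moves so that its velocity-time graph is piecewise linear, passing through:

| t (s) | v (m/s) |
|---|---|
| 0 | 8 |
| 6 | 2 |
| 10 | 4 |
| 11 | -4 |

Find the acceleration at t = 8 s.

Acceleration is the slope of the v-t graph on 6–10 s: (4 − 2)/(10 − 6) = 0.5 m/s².

0.5 m/s²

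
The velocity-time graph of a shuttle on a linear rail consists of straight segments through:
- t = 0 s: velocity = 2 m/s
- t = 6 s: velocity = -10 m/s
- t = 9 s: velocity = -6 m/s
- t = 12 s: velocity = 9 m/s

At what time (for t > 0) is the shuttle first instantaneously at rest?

t = 1 s

v changes sign on 0–6 s (from 2 to -10); the graph is linear there, so v = 0 at t = 0 + (-2)·(6 − 0)/(-10 − 2) = 1 s.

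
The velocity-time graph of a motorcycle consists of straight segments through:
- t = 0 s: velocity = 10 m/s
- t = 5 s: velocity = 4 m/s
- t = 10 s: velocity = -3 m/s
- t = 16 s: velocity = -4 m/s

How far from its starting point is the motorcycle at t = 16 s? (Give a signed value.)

Net displacement equals the area under the velocity-time graph (areas below the axis count negative).
0–5 s: ½(10 + 4)(5) = 35 m
5–10 s: ½(4 + -3)(5) = 2.5 m
10–16 s: ½(-3 + -4)(6) = -21 m
Net displacement = 16.5 m

16.5 m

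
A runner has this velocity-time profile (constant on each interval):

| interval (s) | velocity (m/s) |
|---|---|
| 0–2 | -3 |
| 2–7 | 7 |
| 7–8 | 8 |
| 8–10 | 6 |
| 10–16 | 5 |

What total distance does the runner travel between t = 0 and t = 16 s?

Total distance travelled is ∫|v| dt — sum the magnitudes of each area piece.
0–2 s: |-3| × 2 = 6 m
2–7 s: |7| × 5 = 35 m
7–8 s: |8| × 1 = 8 m
8–10 s: |6| × 2 = 12 m
10–16 s: |5| × 6 = 30 m
Total distance = 91 m

91 m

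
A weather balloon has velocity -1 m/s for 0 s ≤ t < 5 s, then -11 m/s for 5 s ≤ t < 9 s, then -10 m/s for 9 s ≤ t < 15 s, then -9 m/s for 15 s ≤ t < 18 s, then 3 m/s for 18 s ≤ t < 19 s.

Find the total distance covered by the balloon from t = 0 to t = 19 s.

139 m

Distance (not displacement) is the total path length: add the absolute areas under v-t.
0–5 s: |-1| × 5 = 5 m
5–9 s: |-11| × 4 = 44 m
9–15 s: |-10| × 6 = 60 m
15–18 s: |-9| × 3 = 27 m
18–19 s: |3| × 1 = 3 m
Total distance = 139 m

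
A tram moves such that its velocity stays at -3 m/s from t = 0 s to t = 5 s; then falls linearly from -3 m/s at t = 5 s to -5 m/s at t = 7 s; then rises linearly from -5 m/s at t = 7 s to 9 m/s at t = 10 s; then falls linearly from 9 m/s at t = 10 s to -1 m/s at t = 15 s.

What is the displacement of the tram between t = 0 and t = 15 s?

Net displacement equals the area under the velocity-time graph (areas below the axis count negative).
0–5 s: -3 × 5 = -15 m
5–7 s: ½(-3 + -5)(2) = -8 m
7–10 s: ½(-5 + 9)(3) = 6 m
10–15 s: ½(9 + -1)(5) = 20 m
Net displacement = 3 m

3 m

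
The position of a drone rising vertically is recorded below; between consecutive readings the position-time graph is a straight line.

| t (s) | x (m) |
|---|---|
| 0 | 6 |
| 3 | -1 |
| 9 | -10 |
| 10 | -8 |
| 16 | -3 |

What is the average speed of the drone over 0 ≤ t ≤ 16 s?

Average speed = (total path length)/(elapsed time); on a piecewise-linear x-t graph the path length is Σ|Δx|.
0–3 s: |Δx| = |-1 − 6| = 7 m
3–9 s: |Δx| = |-10 − -1| = 9 m
9–10 s: |Δx| = |-8 − -10| = 2 m
10–16 s: |Δx| = |-3 − -8| = 5 m
Total path = 23 m; average speed = 23/16 = 1.4375 m/s.

1.4375 m/s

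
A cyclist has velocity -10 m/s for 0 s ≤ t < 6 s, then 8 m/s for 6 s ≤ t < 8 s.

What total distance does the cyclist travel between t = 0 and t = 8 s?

Total distance travelled is ∫|v| dt — sum the magnitudes of each area piece.
0–6 s: |-10| × 6 = 60 m
6–8 s: |8| × 2 = 16 m
Total distance = 76 m

76 m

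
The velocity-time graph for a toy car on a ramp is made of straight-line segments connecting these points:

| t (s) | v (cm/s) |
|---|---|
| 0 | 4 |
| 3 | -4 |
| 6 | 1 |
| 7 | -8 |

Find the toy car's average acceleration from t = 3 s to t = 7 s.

-1 cm/s²

Average acceleration = Δv/Δt = (-8 − -4)/(7 − 3) = -1 cm/s².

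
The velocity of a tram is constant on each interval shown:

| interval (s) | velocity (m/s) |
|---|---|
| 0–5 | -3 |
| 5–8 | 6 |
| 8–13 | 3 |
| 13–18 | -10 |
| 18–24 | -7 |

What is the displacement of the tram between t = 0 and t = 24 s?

-74 m

Net displacement equals the area under the velocity-time graph (areas below the axis count negative).
0–5 s: -3 × 5 = -15 m
5–8 s: 6 × 3 = 18 m
8–13 s: 3 × 5 = 15 m
13–18 s: -10 × 5 = -50 m
18–24 s: -7 × 6 = -42 m
Net displacement = -74 m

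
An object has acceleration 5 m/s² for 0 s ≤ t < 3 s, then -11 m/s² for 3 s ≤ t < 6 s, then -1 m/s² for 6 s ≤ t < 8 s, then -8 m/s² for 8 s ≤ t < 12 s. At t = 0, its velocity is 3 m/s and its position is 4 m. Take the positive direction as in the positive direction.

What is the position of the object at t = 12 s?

On each constant-a segment, Δv = aΔt and Δx = v₀Δt + ½aΔt²; chain segment to segment.
0–3 s: v starts 3 m/s; Δx = 3·3 + ½·5·3² = 31.5 m; v ends 18 m/s.
3–6 s: v starts 18 m/s; Δx = 18·3 + ½·-11·3² = 4.5 m; v ends -15 m/s.
6–8 s: v starts -15 m/s; Δx = -15·2 + ½·-1·2² = -32 m; v ends -17 m/s.
8–12 s: v starts -17 m/s; Δx = -17·4 + ½·-8·4² = -132 m; v ends -49 m/s.
x(12) = 4 + Σ Δx = -124 m.

-124 m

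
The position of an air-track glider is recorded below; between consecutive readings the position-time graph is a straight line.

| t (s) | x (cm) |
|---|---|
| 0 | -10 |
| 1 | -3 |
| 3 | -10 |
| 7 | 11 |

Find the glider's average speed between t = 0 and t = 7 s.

5 cm/s

Average speed = (total path length)/(elapsed time); on a piecewise-linear x-t graph the path length is Σ|Δx|.
0–1 s: |Δx| = |-3 − -10| = 7 cm
1–3 s: |Δx| = |-10 − -3| = 7 cm
3–7 s: |Δx| = |11 − -10| = 21 cm
Total path = 35 cm; average speed = 35/7 = 5 cm/s.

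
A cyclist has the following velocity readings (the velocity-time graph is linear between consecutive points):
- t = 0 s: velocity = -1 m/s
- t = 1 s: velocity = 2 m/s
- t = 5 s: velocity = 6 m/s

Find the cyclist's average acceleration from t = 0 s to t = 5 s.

Average acceleration = Δv/Δt = (6 − -1)/(5 − 0) = 1.4 m/s².

1.4 m/s²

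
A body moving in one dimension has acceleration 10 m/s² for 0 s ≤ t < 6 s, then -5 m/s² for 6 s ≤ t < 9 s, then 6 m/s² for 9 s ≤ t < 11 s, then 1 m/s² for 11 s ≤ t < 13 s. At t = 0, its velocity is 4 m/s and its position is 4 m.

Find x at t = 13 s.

611.5 m

On each constant-a segment, Δv = aΔt and Δx = v₀Δt + ½aΔt²; chain segment to segment.
0–6 s: v starts 4 m/s; Δx = 4·6 + ½·10·6² = 204 m; v ends 64 m/s.
6–9 s: v starts 64 m/s; Δx = 64·3 + ½·-5·3² = 169.5 m; v ends 49 m/s.
9–11 s: v starts 49 m/s; Δx = 49·2 + ½·6·2² = 110 m; v ends 61 m/s.
11–13 s: v starts 61 m/s; Δx = 61·2 + ½·1·2² = 124 m; v ends 63 m/s.
x(13) = 4 + Σ Δx = 611.5 m.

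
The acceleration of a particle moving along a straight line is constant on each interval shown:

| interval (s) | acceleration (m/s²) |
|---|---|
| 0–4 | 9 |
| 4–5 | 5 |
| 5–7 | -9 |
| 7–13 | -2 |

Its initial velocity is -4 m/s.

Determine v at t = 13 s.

Δv equals the area under the a-t graph; then v = v₀ + Δv.
0–4 s: 9 × 4 = 36 m/s
4–5 s: 5 × 1 = 5 m/s
5–7 s: -9 × 2 = -18 m/s
7–13 s: -2 × 6 = -12 m/s
Δv = 11 m/s, so v(13) = -4 + (11) = 7 m/s.

7 m/s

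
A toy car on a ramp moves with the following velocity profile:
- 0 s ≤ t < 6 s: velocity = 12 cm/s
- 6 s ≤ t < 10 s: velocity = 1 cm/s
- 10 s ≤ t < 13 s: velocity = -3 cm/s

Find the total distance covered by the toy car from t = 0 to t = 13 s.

85 cm

Distance (not displacement) is the total path length: add the absolute areas under v-t.
0–6 s: |12| × 6 = 72 cm
6–10 s: |1| × 4 = 4 cm
10–13 s: |-3| × 3 = 9 cm
Total distance = 85 cm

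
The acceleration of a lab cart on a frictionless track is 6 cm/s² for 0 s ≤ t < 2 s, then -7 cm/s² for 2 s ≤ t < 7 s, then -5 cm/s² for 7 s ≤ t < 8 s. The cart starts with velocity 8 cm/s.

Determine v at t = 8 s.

-20 cm/s

Δv equals the area under the a-t graph; then v = v₀ + Δv.
0–2 s: 6 × 2 = 12 cm/s
2–7 s: -7 × 5 = -35 cm/s
7–8 s: -5 × 1 = -5 cm/s
Δv = -28 cm/s, so v(8) = 8 + (-28) = -20 cm/s.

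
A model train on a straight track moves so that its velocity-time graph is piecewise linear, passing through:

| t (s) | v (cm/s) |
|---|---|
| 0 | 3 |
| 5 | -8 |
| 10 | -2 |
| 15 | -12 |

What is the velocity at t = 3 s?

-3.6 cm/s

On 0–5 s the graph is linear from 3 to -8 cm/s: v(3) = 3 + (-8 − 3)·(3 − 0)/(5 − 0) = -3.6 cm/s.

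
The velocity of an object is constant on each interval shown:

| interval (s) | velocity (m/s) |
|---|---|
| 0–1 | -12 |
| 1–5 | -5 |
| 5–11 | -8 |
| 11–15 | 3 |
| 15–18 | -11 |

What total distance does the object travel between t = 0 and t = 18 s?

Distance (not displacement) is the total path length: add the absolute areas under v-t.
0–1 s: |-12| × 1 = 12 m
1–5 s: |-5| × 4 = 20 m
5–11 s: |-8| × 6 = 48 m
11–15 s: |3| × 4 = 12 m
15–18 s: |-11| × 3 = 33 m
Total distance = 125 m

125 m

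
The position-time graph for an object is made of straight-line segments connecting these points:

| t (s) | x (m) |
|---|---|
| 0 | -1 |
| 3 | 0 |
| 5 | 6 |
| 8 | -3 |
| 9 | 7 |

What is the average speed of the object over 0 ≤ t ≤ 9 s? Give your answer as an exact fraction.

26/9 m/s

Average speed = (total path length)/(elapsed time); on a piecewise-linear x-t graph the path length is Σ|Δx|.
0–3 s: |Δx| = |0 − -1| = 1 m
3–5 s: |Δx| = |6 − 0| = 6 m
5–8 s: |Δx| = |-3 − 6| = 9 m
8–9 s: |Δx| = |7 − -3| = 10 m
Total path = 26 m; average speed = 26/9 = 26/9 m/s.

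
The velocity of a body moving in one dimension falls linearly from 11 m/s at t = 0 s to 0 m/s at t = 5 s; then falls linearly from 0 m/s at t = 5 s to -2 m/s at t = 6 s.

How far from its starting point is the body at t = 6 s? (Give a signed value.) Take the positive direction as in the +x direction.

Displacement is the signed area under the v-t curve.
0–5 s: ½(11 + 0)(5) = 27.5 m
5–6 s: ½(0 + -2)(1) = -1 m
Net displacement = 26.5 m

26.5 m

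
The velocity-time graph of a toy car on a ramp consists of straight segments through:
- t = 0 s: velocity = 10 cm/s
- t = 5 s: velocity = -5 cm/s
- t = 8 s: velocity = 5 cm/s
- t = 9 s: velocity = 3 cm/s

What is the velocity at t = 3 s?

1 cm/s

On 0–5 s the graph is linear from 10 to -5 cm/s: v(3) = 10 + (-5 − 10)·(3 − 0)/(5 − 0) = 1 cm/s.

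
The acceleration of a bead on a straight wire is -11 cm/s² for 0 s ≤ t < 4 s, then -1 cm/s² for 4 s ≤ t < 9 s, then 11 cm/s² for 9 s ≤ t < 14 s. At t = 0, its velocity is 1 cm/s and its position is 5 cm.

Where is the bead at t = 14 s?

-409 cm

On each constant-a segment, Δv = aΔt and Δx = v₀Δt + ½aΔt²; chain segment to segment.
0–4 s: v starts 1 cm/s; Δx = 1·4 + ½·-11·4² = -84 cm; v ends -43 cm/s.
4–9 s: v starts -43 cm/s; Δx = -43·5 + ½·-1·5² = -227.5 cm; v ends -48 cm/s.
9–14 s: v starts -48 cm/s; Δx = -48·5 + ½·11·5² = -102.5 cm; v ends 7 cm/s.
x(14) = 5 + Σ Δx = -409 cm.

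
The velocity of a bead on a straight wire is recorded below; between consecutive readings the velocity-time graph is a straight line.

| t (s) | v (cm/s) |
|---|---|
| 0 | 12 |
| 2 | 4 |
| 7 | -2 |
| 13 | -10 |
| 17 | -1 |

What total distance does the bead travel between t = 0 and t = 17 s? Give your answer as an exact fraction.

247/3 cm

Distance (not displacement) is the total path length: add the absolute areas under v-t.
0–2 s: |½(12 + 4)(2)| = 16 cm
2–7 s: v = 0 at t = 16/3 s; triangle areas 20/3 + 5/3 = 25/3 cm
7–13 s: |½(-2 + -10)(6)| = 36 cm
13–17 s: |½(-10 + -1)(4)| = 22 cm
Total distance = 247/3 cm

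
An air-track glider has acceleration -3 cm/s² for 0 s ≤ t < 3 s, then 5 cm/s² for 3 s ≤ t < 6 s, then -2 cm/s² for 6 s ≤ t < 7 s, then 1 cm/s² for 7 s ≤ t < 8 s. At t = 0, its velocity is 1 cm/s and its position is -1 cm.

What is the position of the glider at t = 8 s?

On each constant-a segment, Δv = aΔt and Δx = v₀Δt + ½aΔt²; chain segment to segment.
0–3 s: v starts 1 cm/s; Δx = 1·3 + ½·-3·3² = -10.5 cm; v ends -8 cm/s.
3–6 s: v starts -8 cm/s; Δx = -8·3 + ½·5·3² = -1.5 cm; v ends 7 cm/s.
6–7 s: v starts 7 cm/s; Δx = 7·1 + ½·-2·1² = 6 cm; v ends 5 cm/s.
7–8 s: v starts 5 cm/s; Δx = 5·1 + ½·1·1² = 5.5 cm; v ends 6 cm/s.
x(8) = -1 + Σ Δx = -1.5 cm.

-1.5 cm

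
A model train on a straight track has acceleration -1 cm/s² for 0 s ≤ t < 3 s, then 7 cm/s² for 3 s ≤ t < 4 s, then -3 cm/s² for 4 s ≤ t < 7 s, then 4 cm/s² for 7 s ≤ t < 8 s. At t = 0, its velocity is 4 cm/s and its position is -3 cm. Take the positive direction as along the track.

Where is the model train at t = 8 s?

On each constant-a segment, Δv = aΔt and Δx = v₀Δt + ½aΔt²; chain segment to segment.
0–3 s: v starts 4 cm/s; Δx = 4·3 + ½·-1·3² = 7.5 cm; v ends 1 cm/s.
3–4 s: v starts 1 cm/s; Δx = 1·1 + ½·7·1² = 4.5 cm; v ends 8 cm/s.
4–7 s: v starts 8 cm/s; Δx = 8·3 + ½·-3·3² = 10.5 cm; v ends -1 cm/s.
7–8 s: v starts -1 cm/s; Δx = -1·1 + ½·4·1² = 1 cm; v ends 3 cm/s.
x(8) = -3 + Σ Δx = 20.5 cm.

20.5 cm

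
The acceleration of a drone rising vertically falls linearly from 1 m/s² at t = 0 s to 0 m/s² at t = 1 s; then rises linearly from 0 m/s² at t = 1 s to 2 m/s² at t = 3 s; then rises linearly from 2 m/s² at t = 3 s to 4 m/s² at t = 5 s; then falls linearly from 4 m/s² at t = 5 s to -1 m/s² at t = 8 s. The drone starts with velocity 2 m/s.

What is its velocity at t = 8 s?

Δv equals the area under the a-t graph; then v = v₀ + Δv.
0–1 s: ½(1 + 0)(1) = 0.5 m/s
1–3 s: ½(0 + 2)(2) = 2 m/s
3–5 s: ½(2 + 4)(2) = 6 m/s
5–8 s: ½(4 + -1)(3) = 4.5 m/s
Δv = 13 m/s, so v(8) = 2 + (13) = 15 m/s.

15 m/s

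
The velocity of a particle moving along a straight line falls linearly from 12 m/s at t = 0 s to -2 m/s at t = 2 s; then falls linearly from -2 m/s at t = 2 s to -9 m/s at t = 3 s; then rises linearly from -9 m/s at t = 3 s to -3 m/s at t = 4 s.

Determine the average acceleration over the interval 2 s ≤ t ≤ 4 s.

-0.5 m/s²

Average acceleration = Δv/Δt = (-3 − -2)/(4 − 2) = -0.5 m/s².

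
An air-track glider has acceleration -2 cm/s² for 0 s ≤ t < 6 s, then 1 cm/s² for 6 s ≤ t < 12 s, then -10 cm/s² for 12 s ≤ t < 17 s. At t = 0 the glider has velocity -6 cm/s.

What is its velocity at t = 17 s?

-62 cm/s

Δv equals the area under the a-t graph; then v = v₀ + Δv.
0–6 s: -2 × 6 = -12 cm/s
6–12 s: 1 × 6 = 6 cm/s
12–17 s: -10 × 5 = -50 cm/s
Δv = -56 cm/s, so v(17) = -6 + (-56) = -62 cm/s.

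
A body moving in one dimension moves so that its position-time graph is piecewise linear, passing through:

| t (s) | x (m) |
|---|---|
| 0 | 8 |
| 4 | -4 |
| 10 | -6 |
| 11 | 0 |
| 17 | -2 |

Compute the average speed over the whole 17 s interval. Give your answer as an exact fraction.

Average speed = (total path length)/(elapsed time); on a piecewise-linear x-t graph the path length is Σ|Δx|.
0–4 s: |Δx| = |-4 − 8| = 12 m
4–10 s: |Δx| = |-6 − -4| = 2 m
10–11 s: |Δx| = |0 − -6| = 6 m
11–17 s: |Δx| = |-2 − 0| = 2 m
Total path = 22 m; average speed = 22/17 = 22/17 m/s.

22/17 m/s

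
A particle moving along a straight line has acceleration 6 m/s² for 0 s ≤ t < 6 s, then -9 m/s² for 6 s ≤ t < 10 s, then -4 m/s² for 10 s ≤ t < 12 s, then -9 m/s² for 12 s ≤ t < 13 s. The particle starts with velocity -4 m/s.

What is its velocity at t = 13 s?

Δv equals the area under the a-t graph; then v = v₀ + Δv.
0–6 s: 6 × 6 = 36 m/s
6–10 s: -9 × 4 = -36 m/s
10–12 s: -4 × 2 = -8 m/s
12–13 s: -9 × 1 = -9 m/s
Δv = -17 m/s, so v(13) = -4 + (-17) = -21 m/s.

-21 m/s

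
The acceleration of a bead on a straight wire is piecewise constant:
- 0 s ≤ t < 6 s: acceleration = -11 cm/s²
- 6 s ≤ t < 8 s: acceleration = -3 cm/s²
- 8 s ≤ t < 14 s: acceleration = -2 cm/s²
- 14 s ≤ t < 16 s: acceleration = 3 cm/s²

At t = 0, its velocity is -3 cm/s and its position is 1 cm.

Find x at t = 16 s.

On each constant-a segment, Δv = aΔt and Δx = v₀Δt + ½aΔt²; chain segment to segment.
0–6 s: v starts -3 cm/s; Δx = -3·6 + ½·-11·6² = -216 cm; v ends -69 cm/s.
6–8 s: v starts -69 cm/s; Δx = -69·2 + ½·-3·2² = -144 cm; v ends -75 cm/s.
8–14 s: v starts -75 cm/s; Δx = -75·6 + ½·-2·6² = -486 cm; v ends -87 cm/s.
14–16 s: v starts -87 cm/s; Δx = -87·2 + ½·3·2² = -168 cm; v ends -81 cm/s.
x(16) = 1 + Σ Δx = -1013 cm.

-1013 cm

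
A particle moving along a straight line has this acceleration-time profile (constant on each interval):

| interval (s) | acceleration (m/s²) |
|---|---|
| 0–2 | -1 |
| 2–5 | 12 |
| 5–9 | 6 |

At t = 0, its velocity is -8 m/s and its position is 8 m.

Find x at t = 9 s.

166 m

On each constant-a segment, Δv = aΔt and Δx = v₀Δt + ½aΔt²; chain segment to segment.
0–2 s: v starts -8 m/s; Δx = -8·2 + ½·-1·2² = -18 m; v ends -10 m/s.
2–5 s: v starts -10 m/s; Δx = -10·3 + ½·12·3² = 24 m; v ends 26 m/s.
5–9 s: v starts 26 m/s; Δx = 26·4 + ½·6·4² = 152 m; v ends 50 m/s.
x(9) = 8 + Σ Δx = 166 m.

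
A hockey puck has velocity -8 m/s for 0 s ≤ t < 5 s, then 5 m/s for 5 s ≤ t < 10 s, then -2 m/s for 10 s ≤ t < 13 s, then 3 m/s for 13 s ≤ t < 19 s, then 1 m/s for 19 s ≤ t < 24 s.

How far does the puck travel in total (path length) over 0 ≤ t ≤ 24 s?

94 m

Total distance travelled is ∫|v| dt — sum the magnitudes of each area piece.
0–5 s: |-8| × 5 = 40 m
5–10 s: |5| × 5 = 25 m
10–13 s: |-2| × 3 = 6 m
13–19 s: |3| × 6 = 18 m
19–24 s: |1| × 5 = 5 m
Total distance = 94 m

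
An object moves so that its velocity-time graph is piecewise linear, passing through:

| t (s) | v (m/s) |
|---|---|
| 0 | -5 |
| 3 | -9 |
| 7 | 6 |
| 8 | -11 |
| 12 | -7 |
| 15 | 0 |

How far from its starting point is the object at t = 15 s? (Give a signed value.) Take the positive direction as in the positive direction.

-76 m

Displacement is the signed area under the v-t curve.
0–3 s: ½(-5 + -9)(3) = -21 m
3–7 s: ½(-9 + 6)(4) = -6 m
7–8 s: ½(6 + -11)(1) = -2.5 m
8–12 s: ½(-11 + -7)(4) = -36 m
12–15 s: ½(-7 + 0)(3) = -10.5 m
Net displacement = -76 m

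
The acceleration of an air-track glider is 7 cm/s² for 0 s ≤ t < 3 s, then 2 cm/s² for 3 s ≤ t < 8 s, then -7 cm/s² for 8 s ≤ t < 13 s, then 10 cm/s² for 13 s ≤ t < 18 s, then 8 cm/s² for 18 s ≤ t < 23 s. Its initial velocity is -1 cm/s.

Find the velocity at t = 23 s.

Δv equals the area under the a-t graph; then v = v₀ + Δv.
0–3 s: 7 × 3 = 21 cm/s
3–8 s: 2 × 5 = 10 cm/s
8–13 s: -7 × 5 = -35 cm/s
13–18 s: 10 × 5 = 50 cm/s
18–23 s: 8 × 5 = 40 cm/s
Δv = 86 cm/s, so v(23) = -1 + (86) = 85 cm/s.

85 cm/s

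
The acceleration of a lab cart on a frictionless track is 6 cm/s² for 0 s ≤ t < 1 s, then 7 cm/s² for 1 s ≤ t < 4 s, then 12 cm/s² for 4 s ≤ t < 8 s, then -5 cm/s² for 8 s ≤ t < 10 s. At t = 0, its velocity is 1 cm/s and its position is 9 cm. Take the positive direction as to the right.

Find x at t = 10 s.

415.5 cm

On each constant-a segment, Δv = aΔt and Δx = v₀Δt + ½aΔt²; chain segment to segment.
0–1 s: v starts 1 cm/s; Δx = 1·1 + ½·6·1² = 4 cm; v ends 7 cm/s.
1–4 s: v starts 7 cm/s; Δx = 7·3 + ½·7·3² = 52.5 cm; v ends 28 cm/s.
4–8 s: v starts 28 cm/s; Δx = 28·4 + ½·12·4² = 208 cm; v ends 76 cm/s.
8–10 s: v starts 76 cm/s; Δx = 76·2 + ½·-5·2² = 142 cm; v ends 66 cm/s.
x(10) = 9 + Σ Δx = 415.5 cm.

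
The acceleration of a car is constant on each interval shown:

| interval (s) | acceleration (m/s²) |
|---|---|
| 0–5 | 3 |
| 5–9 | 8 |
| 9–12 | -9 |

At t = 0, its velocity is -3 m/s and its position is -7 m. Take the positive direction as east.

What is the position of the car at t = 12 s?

On each constant-a segment, Δv = aΔt and Δx = v₀Δt + ½aΔt²; chain segment to segment.
0–5 s: v starts -3 m/s; Δx = -3·5 + ½·3·5² = 22.5 m; v ends 12 m/s.
5–9 s: v starts 12 m/s; Δx = 12·4 + ½·8·4² = 112 m; v ends 44 m/s.
9–12 s: v starts 44 m/s; Δx = 44·3 + ½·-9·3² = 91.5 m; v ends 17 m/s.
x(12) = -7 + Σ Δx = 219 m.

219 m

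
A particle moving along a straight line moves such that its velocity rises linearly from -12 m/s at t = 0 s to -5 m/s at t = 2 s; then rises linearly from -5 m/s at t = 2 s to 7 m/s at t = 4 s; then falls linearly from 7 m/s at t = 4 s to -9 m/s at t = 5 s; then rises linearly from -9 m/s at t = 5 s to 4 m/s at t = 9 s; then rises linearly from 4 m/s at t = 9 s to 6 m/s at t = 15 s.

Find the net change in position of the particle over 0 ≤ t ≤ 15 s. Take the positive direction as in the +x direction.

Net displacement equals the area under the velocity-time graph (areas below the axis count negative).
0–2 s: ½(-12 + -5)(2) = -17 m
2–4 s: ½(-5 + 7)(2) = 2 m
4–5 s: ½(7 + -9)(1) = -1 m
5–9 s: ½(-9 + 4)(4) = -10 m
9–15 s: ½(4 + 6)(6) = 30 m
Net displacement = 4 m

4 m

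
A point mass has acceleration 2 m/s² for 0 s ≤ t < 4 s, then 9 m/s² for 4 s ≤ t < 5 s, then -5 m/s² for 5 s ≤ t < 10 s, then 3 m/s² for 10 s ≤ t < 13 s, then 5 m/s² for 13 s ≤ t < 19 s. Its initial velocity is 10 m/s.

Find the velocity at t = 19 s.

41 m/s

Δv equals the area under the a-t graph; then v = v₀ + Δv.
0–4 s: 2 × 4 = 8 m/s
4–5 s: 9 × 1 = 9 m/s
5–10 s: -5 × 5 = -25 m/s
10–13 s: 3 × 3 = 9 m/s
13–19 s: 5 × 6 = 30 m/s
Δv = 31 m/s, so v(19) = 10 + (31) = 41 m/s.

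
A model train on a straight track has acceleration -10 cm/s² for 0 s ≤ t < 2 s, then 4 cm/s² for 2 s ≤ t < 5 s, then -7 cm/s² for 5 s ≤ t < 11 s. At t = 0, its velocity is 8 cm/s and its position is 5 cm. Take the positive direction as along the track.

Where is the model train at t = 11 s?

On each constant-a segment, Δv = aΔt and Δx = v₀Δt + ½aΔt²; chain segment to segment.
0–2 s: v starts 8 cm/s; Δx = 8·2 + ½·-10·2² = -4 cm; v ends -12 cm/s.
2–5 s: v starts -12 cm/s; Δx = -12·3 + ½·4·3² = -18 cm; v ends 0 cm/s.
5–11 s: v starts 0 cm/s; Δx = 0·6 + ½·-7·6² = -126 cm; v ends -42 cm/s.
x(11) = 5 + Σ Δx = -143 cm.

-143 cm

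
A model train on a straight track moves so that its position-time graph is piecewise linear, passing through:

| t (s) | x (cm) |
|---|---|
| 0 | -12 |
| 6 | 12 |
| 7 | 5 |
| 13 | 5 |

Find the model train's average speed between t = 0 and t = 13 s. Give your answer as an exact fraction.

Average speed = (total path length)/(elapsed time); on a piecewise-linear x-t graph the path length is Σ|Δx|.
0–6 s: |Δx| = |12 − -12| = 24 cm
6–7 s: |Δx| = |5 − 12| = 7 cm
7–13 s: |Δx| = |5 − 5| = 0 cm
Total path = 31 cm; average speed = 31/13 = 31/13 cm/s.

31/13 cm/s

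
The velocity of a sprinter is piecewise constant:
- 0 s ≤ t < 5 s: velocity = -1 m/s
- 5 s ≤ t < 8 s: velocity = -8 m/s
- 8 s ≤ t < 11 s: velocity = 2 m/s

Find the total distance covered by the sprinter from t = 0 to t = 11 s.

Distance (not displacement) is the total path length: add the absolute areas under v-t.
0–5 s: |-1| × 5 = 5 m
5–8 s: |-8| × 3 = 24 m
8–11 s: |2| × 3 = 6 m
Total distance = 35 m

35 m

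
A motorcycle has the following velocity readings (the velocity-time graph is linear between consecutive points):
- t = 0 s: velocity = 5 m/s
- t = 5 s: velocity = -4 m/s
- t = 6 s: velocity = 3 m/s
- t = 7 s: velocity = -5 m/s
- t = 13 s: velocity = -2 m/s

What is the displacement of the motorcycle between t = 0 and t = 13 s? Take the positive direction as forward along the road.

Displacement is the signed area under the v-t curve.
0–5 s: ½(5 + -4)(5) = 2.5 m
5–6 s: ½(-4 + 3)(1) = -0.5 m
6–7 s: ½(3 + -5)(1) = -1 m
7–13 s: ½(-5 + -2)(6) = -21 m
Net displacement = -20 m

-20 m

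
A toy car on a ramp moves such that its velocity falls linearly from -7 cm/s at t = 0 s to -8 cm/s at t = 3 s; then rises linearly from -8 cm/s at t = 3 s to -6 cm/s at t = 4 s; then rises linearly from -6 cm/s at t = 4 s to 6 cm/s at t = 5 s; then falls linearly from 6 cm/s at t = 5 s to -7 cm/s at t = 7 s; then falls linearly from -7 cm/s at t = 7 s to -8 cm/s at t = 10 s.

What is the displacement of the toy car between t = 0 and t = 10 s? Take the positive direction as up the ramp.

-53 cm

Net displacement equals the area under the velocity-time graph (areas below the axis count negative).
0–3 s: ½(-7 + -8)(3) = -22.5 cm
3–4 s: ½(-8 + -6)(1) = -7 cm
4–5 s: ½(-6 + 6)(1) = 0 cm
5–7 s: ½(6 + -7)(2) = -1 cm
7–10 s: ½(-7 + -8)(3) = -22.5 cm
Net displacement = -53 cm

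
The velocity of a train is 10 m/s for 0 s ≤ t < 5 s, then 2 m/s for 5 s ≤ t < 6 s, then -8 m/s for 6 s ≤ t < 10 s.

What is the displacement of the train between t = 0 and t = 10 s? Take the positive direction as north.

Net displacement equals the area under the velocity-time graph (areas below the axis count negative).
0–5 s: 10 × 5 = 50 m
5–6 s: 2 × 1 = 2 m
6–10 s: -8 × 4 = -32 m
Net displacement = 20 m

20 m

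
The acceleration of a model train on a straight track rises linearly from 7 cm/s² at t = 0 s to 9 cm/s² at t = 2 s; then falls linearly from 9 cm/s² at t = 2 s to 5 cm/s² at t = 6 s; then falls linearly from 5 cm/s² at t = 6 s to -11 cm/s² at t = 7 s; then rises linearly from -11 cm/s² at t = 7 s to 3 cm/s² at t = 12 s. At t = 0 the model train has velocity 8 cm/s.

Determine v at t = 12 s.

29 cm/s

Δv equals the area under the a-t graph; then v = v₀ + Δv.
0–2 s: ½(7 + 9)(2) = 16 cm/s
2–6 s: ½(9 + 5)(4) = 28 cm/s
6–7 s: ½(5 + -11)(1) = -3 cm/s
7–12 s: ½(-11 + 3)(5) = -20 cm/s
Δv = 21 cm/s, so v(12) = 8 + (21) = 29 cm/s.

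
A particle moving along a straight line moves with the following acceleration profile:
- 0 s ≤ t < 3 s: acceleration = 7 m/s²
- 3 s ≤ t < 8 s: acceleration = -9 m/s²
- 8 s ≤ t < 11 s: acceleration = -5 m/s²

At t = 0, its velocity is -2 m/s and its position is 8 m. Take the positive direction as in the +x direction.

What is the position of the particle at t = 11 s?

On each constant-a segment, Δv = aΔt and Δx = v₀Δt + ½aΔt²; chain segment to segment.
0–3 s: v starts -2 m/s; Δx = -2·3 + ½·7·3² = 25.5 m; v ends 19 m/s.
3–8 s: v starts 19 m/s; Δx = 19·5 + ½·-9·5² = -17.5 m; v ends -26 m/s.
8–11 s: v starts -26 m/s; Δx = -26·3 + ½·-5·3² = -100.5 m; v ends -41 m/s.
x(11) = 8 + Σ Δx = -84.5 m.

-84.5 m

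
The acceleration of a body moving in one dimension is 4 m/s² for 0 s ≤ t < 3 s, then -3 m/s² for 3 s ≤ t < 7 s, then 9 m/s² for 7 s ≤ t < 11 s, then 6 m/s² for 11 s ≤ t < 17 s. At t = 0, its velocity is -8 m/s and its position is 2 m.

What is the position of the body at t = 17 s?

On each constant-a segment, Δv = aΔt and Δx = v₀Δt + ½aΔt²; chain segment to segment.
0–3 s: v starts -8 m/s; Δx = -8·3 + ½·4·3² = -6 m; v ends 4 m/s.
3–7 s: v starts 4 m/s; Δx = 4·4 + ½·-3·4² = -8 m; v ends -8 m/s.
7–11 s: v starts -8 m/s; Δx = -8·4 + ½·9·4² = 40 m; v ends 28 m/s.
11–17 s: v starts 28 m/s; Δx = 28·6 + ½·6·6² = 276 m; v ends 64 m/s.
x(17) = 2 + Σ Δx = 304 m.

304 m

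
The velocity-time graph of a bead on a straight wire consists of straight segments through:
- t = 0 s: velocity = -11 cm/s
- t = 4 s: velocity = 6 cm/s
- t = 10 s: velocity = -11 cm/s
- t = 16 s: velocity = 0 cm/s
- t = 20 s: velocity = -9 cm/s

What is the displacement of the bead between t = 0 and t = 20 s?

-76 cm

Net displacement equals the area under the velocity-time graph (areas below the axis count negative).
0–4 s: ½(-11 + 6)(4) = -10 cm
4–10 s: ½(6 + -11)(6) = -15 cm
10–16 s: ½(-11 + 0)(6) = -33 cm
16–20 s: ½(0 + -9)(4) = -18 cm
Net displacement = -76 cm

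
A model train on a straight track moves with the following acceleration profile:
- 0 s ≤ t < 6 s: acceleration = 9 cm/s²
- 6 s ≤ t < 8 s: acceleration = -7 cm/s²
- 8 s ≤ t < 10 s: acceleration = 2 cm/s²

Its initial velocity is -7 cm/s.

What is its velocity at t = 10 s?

Δv equals the area under the a-t graph; then v = v₀ + Δv.
0–6 s: 9 × 6 = 54 cm/s
6–8 s: -7 × 2 = -14 cm/s
8–10 s: 2 × 2 = 4 cm/s
Δv = 44 cm/s, so v(10) = -7 + (44) = 37 cm/s.

37 cm/s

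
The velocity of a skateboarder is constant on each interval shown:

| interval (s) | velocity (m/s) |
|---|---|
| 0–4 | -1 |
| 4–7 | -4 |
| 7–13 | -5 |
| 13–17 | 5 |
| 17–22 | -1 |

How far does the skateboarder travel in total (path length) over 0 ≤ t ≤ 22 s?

Total distance travelled is ∫|v| dt — sum the magnitudes of each area piece.
0–4 s: |-1| × 4 = 4 m
4–7 s: |-4| × 3 = 12 m
7–13 s: |-5| × 6 = 30 m
13–17 s: |5| × 4 = 20 m
17–22 s: |-1| × 5 = 5 m
Total distance = 71 m

71 m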